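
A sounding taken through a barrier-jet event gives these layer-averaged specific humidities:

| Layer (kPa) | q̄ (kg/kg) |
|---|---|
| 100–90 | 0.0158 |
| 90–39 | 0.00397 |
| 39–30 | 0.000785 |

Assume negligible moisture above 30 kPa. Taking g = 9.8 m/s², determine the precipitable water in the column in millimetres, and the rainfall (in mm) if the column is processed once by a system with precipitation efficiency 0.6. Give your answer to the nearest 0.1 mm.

Precipitable water is the column-integrated vapour mass per unit area: PW = (1/g) Σ q̄ Δp, with q in kg/kg and Δp in Pa (1 kg/m² of water = 1 mm).
Layer 100–90 kPa: Δp = 100 hPa = 10000 Pa, q̄ = 0.0158 kg/kg → 0.0158 × 10000 / 9.8 = 16.12 mm
Layer 90–39 kPa: Δp = 510 hPa = 51000 Pa, q̄ = 0.00397 kg/kg → 0.00397 × 51000 / 9.8 = 20.66 mm
Layer 39–30 kPa: Δp = 90 hPa = 9000 Pa, q̄ = 0.000785 kg/kg → 0.000785 × 9000 / 9.8 = 0.72 mm
PW = 16.12 + 20.66 + 0.72 = 37.50 ≈ 37.5 mm.
Rainfall = ε × PW = 0.6 × 37.5 = 22.5 mm.

PW ≈ 37.5 mm; rainfall ≈ 22.5 mm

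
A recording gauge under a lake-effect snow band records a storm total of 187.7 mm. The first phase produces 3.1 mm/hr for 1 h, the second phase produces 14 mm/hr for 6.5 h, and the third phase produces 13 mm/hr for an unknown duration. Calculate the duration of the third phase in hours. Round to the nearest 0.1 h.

Known phases: 3.1 × 1 + 14 × 6.5 = 3.1 + 91 = 94.1 mm.
Remaining depth = 187.7 − 94.1 = 93.6 mm.
Duration = 93.6 / 13 = 7.2 h.

duration ≈ 7.2 h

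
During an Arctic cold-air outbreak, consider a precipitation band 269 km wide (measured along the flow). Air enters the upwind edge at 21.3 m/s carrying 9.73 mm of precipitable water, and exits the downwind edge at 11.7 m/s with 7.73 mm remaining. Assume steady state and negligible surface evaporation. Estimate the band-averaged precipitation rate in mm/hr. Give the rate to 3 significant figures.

R ≈ 1.56 mm/hr

Column moisture flux per unit crosswind length is F = V × PW.
Inflow: F_in = 21.3 × 9.73 = 207.249 mm·m/s
Outflow: F_out = 11.7 × 7.73 = 90.441 mm·m/s
Steady-state rate R = (F_in − F_out)/L = (207.249 − 90.441) / 269000 m = 4.342e-04 mm/s.
R = 4.342e-04 × 3600 = 1.56 mm/hr.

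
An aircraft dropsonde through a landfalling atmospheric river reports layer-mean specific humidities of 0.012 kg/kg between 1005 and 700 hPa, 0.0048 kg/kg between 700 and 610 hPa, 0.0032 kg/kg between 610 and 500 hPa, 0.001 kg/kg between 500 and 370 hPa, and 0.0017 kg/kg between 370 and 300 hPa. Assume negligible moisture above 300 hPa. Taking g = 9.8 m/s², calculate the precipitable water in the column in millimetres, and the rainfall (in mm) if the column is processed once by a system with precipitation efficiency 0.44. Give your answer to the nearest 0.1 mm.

Precipitable water is the column-integrated vapour mass per unit area: PW = (1/g) Σ q̄ Δp, with q in kg/kg and Δp in Pa (1 kg/m² of water = 1 mm).
Layer 1005–700 hPa: Δp = 305 hPa = 30500 Pa, q̄ = 0.012 kg/kg → 0.012 × 30500 / 9.8 = 37.35 mm
Layer 700–610 hPa: Δp = 90 hPa = 9000 Pa, q̄ = 0.0048 kg/kg → 0.0048 × 9000 / 9.8 = 4.41 mm
Layer 610–500 hPa: Δp = 110 hPa = 11000 Pa, q̄ = 0.0032 kg/kg → 0.0032 × 11000 / 9.8 = 3.59 mm
Layer 500–370 hPa: Δp = 130 hPa = 13000 Pa, q̄ = 0.001 kg/kg → 0.001 × 13000 / 9.8 = 1.33 mm
Layer 370–300 hPa: Δp = 70 hPa = 7000 Pa, q̄ = 0.0017 kg/kg → 0.0017 × 7000 / 9.8 = 1.21 mm
PW = 37.35 + 4.41 + 3.59 + 1.33 + 1.21 = 47.89 ≈ 47.9 mm.
Rainfall = ε × PW = 0.44 × 47.9 = 21.1 mm.

PW ≈ 47.9 mm; rainfall ≈ 21.1 mm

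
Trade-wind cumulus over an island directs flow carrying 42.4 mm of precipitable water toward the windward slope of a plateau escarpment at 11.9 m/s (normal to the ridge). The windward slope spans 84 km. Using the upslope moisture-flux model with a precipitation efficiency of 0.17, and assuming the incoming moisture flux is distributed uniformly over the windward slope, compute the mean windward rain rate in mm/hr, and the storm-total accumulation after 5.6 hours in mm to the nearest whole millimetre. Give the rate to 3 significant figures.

R ≈ 3.68 mm/hr; total ≈ 21 mm

Incoming column moisture flux per unit ridge length: F = V × PW = 11.9 × 42.4 = 504.56 mm·m/s.
Spread over the 84 km slope with efficiency ε = 0.17: R = ε·F/W = 0.17 × 504.56 / 84000 m = 1.021e-03 mm/s.
R = 1.021e-03 × 3600 = 3.68 mm/hr.
Over 5.6 h: total = 3.68 × 5.6 = 20.608 ≈ 21 mm.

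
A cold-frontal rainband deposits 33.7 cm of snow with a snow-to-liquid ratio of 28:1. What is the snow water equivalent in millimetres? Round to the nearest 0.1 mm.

SWE ≈ 12.0 mm

SWE = snow depth / ratio = 33.7 cm / 28 = 1.204 cm = 12.0 mm.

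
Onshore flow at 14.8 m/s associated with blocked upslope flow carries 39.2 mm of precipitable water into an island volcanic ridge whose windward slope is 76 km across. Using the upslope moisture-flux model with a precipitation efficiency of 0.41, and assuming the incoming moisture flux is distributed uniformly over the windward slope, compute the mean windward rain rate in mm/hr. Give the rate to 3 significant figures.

R ≈ 11.3 mm/hr

Incoming column moisture flux per unit ridge length: F = V × PW = 14.8 × 39.2 = 580.16 mm·m/s.
Spread over the 76 km slope with efficiency ε = 0.41: R = ε·F/W = 0.41 × 580.16 / 76000 m = 3.130e-03 mm/s.
R = 3.130e-03 × 3600 = 11.3 mm/hr.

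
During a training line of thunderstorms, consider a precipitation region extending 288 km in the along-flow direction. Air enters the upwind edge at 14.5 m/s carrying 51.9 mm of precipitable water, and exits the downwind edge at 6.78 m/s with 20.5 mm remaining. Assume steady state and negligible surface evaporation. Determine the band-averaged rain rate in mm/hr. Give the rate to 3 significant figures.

R ≈ 7.67 mm/hr

Column moisture flux per unit crosswind length is F = V × PW.
Inflow: F_in = 14.5 × 51.9 = 752.55 mm·m/s
Outflow: F_out = 6.78 × 20.5 = 138.99 mm·m/s
Steady-state rate R = (F_in − F_out)/L = (752.55 − 138.99) / 288000 m = 2.130e-03 mm/s.
R = 2.130e-03 × 3600 = 7.67 mm/hr.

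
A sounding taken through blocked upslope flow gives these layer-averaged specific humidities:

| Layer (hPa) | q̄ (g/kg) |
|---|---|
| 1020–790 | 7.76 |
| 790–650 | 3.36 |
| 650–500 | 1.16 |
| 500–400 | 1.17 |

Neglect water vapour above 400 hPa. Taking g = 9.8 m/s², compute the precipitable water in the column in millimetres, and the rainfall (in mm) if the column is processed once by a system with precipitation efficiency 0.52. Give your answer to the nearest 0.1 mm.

PW ≈ 26.0 mm; rainfall ≈ 13.5 mm

Precipitable water is the column-integrated vapour mass per unit area: PW = (1/g) Σ q̄ Δp, with q in kg/kg and Δp in Pa (1 kg/m² of water = 1 mm).
Layer 1020–790 hPa: Δp = 230 hPa = 23000 Pa, q̄ = 0.00776 kg/kg → 0.00776 × 23000 / 9.8 = 18.21 mm
Layer 790–650 hPa: Δp = 140 hPa = 14000 Pa, q̄ = 0.00336 kg/kg → 0.00336 × 14000 / 9.8 = 4.80 mm
Layer 650–500 hPa: Δp = 150 hPa = 15000 Pa, q̄ = 0.00116 kg/kg → 0.00116 × 15000 / 9.8 = 1.78 mm
Layer 500–400 hPa: Δp = 100 hPa = 10000 Pa, q̄ = 0.00117 kg/kg → 0.00117 × 10000 / 9.8 = 1.19 mm
PW = 18.21 + 4.80 + 1.78 + 1.19 = 25.98 ≈ 26.0 mm.
Rainfall = ε × PW = 0.52 × 26.0 = 13.5 mm.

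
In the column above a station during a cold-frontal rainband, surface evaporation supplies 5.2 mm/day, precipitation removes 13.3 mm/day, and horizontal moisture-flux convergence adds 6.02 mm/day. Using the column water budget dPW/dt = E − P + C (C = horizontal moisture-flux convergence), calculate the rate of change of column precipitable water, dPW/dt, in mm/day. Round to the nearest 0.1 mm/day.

dPW/dt = E − P + C = 5.2 − 13.3 + (6.02) = -2.1 mm/day.

dPW/dt ≈ -2.1 mm/day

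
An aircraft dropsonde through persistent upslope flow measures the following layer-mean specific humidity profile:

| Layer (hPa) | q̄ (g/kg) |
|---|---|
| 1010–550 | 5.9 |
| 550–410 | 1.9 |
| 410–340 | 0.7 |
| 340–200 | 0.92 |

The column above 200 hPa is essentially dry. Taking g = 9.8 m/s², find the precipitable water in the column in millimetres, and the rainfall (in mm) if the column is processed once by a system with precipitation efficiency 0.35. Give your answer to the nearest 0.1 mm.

PW ≈ 32.2 mm; rainfall ≈ 11.3 mm

Precipitable water is the column-integrated vapour mass per unit area: PW = (1/g) Σ q̄ Δp, with q in kg/kg and Δp in Pa (1 kg/m² of water = 1 mm).
Layer 1010–550 hPa: Δp = 460 hPa = 46000 Pa, q̄ = 0.0059 kg/kg → 0.0059 × 46000 / 9.8 = 27.69 mm
Layer 550–410 hPa: Δp = 140 hPa = 14000 Pa, q̄ = 0.0019 kg/kg → 0.0019 × 14000 / 9.8 = 2.71 mm
Layer 410–340 hPa: Δp = 70 hPa = 7000 Pa, q̄ = 0.0007 kg/kg → 0.0007 × 7000 / 9.8 = 0.50 mm
Layer 340–200 hPa: Δp = 140 hPa = 14000 Pa, q̄ = 0.00092 kg/kg → 0.00092 × 14000 / 9.8 = 1.31 mm
PW = 27.69 + 2.71 + 0.50 + 1.31 = 32.21 ≈ 32.2 mm.
Rainfall = ε × PW = 0.35 × 32.2 = 11.3 mm.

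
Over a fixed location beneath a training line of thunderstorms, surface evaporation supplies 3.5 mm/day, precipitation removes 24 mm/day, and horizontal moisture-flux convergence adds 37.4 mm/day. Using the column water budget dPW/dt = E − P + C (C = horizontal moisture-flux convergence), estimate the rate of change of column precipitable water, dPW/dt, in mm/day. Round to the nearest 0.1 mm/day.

dPW/dt = E − P + C = 3.5 − 24 + (37.4) = 16.9 mm/day.

dPW/dt ≈ 16.9 mm/day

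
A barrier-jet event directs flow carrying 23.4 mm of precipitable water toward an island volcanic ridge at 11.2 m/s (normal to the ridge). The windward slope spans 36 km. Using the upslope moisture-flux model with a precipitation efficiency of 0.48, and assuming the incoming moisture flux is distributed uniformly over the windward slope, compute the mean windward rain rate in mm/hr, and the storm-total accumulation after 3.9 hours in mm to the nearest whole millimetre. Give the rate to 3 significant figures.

Incoming column moisture flux per unit ridge length: F = V × PW = 11.2 × 23.4 = 262.08 mm·m/s.
Spread over the 36 km slope with efficiency ε = 0.48: R = ε·F/W = 0.48 × 262.08 / 36000 m = 3.494e-03 mm/s.
R = 3.494e-03 × 3600 = 12.6 mm/hr.
Over 3.9 h: total = 12.6 × 3.9 = 49.14 ≈ 49 mm.

R ≈ 12.6 mm/hr; total ≈ 49 mm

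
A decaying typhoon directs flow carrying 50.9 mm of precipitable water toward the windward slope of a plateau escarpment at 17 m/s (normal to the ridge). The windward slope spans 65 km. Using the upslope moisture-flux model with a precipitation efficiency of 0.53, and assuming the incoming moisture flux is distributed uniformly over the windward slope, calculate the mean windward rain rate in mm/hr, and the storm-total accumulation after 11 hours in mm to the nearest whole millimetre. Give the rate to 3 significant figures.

Incoming column moisture flux per unit ridge length: F = V × PW = 17 × 50.9 = 865.3 mm·m/s.
Spread over the 65 km slope with efficiency ε = 0.53: R = ε·F/W = 0.53 × 865.3 / 65000 m = 7.056e-03 mm/s.
R = 7.056e-03 × 3600 = 25.4 mm/hr.
Over 11 h: total = 25.4 × 11 = 279.4 ≈ 279 mm.

R ≈ 25.4 mm/hr; total ≈ 279 mm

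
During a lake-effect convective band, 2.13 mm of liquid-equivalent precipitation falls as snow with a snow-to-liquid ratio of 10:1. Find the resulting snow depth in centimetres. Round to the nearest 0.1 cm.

snow depth ≈ 2.1 cm

Snow depth = liquid × ratio = 2.13 mm × 10 = 21.3 mm = 2.1 cm.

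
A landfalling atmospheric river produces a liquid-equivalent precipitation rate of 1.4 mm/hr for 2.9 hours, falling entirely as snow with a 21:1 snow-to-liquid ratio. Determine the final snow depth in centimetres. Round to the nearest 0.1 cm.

Liquid-equivalent depth = 1.4 × 2.9 = 4.06 mm.
Snow depth = 4.06 mm × 21 = 85.26 mm = 8.5 cm.

snow depth ≈ 8.5 cm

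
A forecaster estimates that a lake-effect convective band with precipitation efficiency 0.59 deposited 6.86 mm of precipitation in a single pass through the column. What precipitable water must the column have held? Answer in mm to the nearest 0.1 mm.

PW = precipitation / ε = 6.86 / 0.59 = 11.6 mm.

PW ≈ 11.6 mm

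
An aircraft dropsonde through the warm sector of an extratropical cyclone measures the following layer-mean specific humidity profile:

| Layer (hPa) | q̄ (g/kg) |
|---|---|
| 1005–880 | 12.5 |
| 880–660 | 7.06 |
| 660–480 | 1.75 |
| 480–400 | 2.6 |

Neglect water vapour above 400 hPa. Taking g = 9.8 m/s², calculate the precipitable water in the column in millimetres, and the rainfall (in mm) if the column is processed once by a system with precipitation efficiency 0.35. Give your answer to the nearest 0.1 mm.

PW ≈ 37.1 mm; rainfall ≈ 13.0 mm

Precipitable water is the column-integrated vapour mass per unit area: PW = (1/g) Σ q̄ Δp, with q in kg/kg and Δp in Pa (1 kg/m² of water = 1 mm).
Layer 1005–880 hPa: Δp = 125 hPa = 12500 Pa, q̄ = 0.0125 kg/kg → 0.0125 × 12500 / 9.8 = 15.94 mm
Layer 880–660 hPa: Δp = 220 hPa = 22000 Pa, q̄ = 0.00706 kg/kg → 0.00706 × 22000 / 9.8 = 15.85 mm
Layer 660–480 hPa: Δp = 180 hPa = 18000 Pa, q̄ = 0.00175 kg/kg → 0.00175 × 18000 / 9.8 = 3.21 mm
Layer 480–400 hPa: Δp = 80 hPa = 8000 Pa, q̄ = 0.0026 kg/kg → 0.0026 × 8000 / 9.8 = 2.12 mm
PW = 15.94 + 15.85 + 3.21 + 2.12 = 37.12 ≈ 37.1 mm.
Rainfall = ε × PW = 0.35 × 37.1 = 13.0 mm.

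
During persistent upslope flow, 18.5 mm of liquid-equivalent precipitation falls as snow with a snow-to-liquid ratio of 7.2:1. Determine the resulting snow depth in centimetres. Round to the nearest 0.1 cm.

Snow depth = liquid × ratio = 18.5 mm × 7.2 = 133.2 mm = 13.3 cm.

snow depth ≈ 13.3 cm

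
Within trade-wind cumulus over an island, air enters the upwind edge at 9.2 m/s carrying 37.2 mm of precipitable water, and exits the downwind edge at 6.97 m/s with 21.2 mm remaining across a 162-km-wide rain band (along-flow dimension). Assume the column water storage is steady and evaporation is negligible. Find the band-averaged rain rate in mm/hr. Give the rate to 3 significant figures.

Column moisture flux per unit crosswind length is F = V × PW.
Inflow: F_in = 9.2 × 37.2 = 342.24 mm·m/s
Outflow: F_out = 6.97 × 21.2 = 147.764 mm·m/s
Steady-state rate R = (F_in − F_out)/L = (342.24 − 147.764) / 162000 m = 1.200e-03 mm/s.
R = 1.200e-03 × 3600 = 4.32 mm/hr.

R ≈ 4.32 mm/hr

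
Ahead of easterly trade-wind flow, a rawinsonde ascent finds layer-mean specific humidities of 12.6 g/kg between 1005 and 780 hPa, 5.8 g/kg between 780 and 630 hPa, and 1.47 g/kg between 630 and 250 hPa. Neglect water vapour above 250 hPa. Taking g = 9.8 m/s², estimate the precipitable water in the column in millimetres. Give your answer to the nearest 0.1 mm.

PW ≈ 43.5 mm

Precipitable water is the column-integrated vapour mass per unit area: PW = (1/g) Σ q̄ Δp, with q in kg/kg and Δp in Pa (1 kg/m² of water = 1 mm).
Layer 1005–780 hPa: Δp = 225 hPa = 22500 Pa, q̄ = 0.0126 kg/kg → 0.0126 × 22500 / 9.8 = 28.93 mm
Layer 780–630 hPa: Δp = 150 hPa = 15000 Pa, q̄ = 0.0058 kg/kg → 0.0058 × 15000 / 9.8 = 8.88 mm
Layer 630–250 hPa: Δp = 380 hPa = 38000 Pa, q̄ = 0.00147 kg/kg → 0.00147 × 38000 / 9.8 = 5.70 mm
PW = 28.93 + 8.88 + 5.70 = 43.51 ≈ 43.5 mm.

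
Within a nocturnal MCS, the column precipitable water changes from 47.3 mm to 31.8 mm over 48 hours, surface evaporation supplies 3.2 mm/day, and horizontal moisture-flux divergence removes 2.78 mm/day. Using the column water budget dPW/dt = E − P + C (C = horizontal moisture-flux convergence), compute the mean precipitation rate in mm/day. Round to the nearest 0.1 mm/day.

P ≈ 8.2 mm/day

dPW/dt = (31.8 − 47.3) mm / (48/24 day) = -7.750 mm/day.
P = E + C − dPW/dt = 3.2 + (-2.78) − (-7.750) = 8.2 mm/day.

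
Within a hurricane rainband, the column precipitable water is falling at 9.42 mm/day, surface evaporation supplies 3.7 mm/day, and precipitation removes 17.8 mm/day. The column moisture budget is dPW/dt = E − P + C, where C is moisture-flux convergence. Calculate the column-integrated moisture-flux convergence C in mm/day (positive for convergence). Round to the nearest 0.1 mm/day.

C ≈ 4.7 mm/day

dPW/dt = -9.42 mm/day.
C = dPW/dt − E + P = (-9.42) − 3.7 + 17.8 = 4.7 mm/day.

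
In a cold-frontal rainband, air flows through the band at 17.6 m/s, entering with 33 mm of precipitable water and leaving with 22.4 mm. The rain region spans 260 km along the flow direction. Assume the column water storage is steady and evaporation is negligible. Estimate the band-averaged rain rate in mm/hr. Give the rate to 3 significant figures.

R ≈ 2.58 mm/hr

Column moisture flux per unit crosswind length is F = V × PW.
Inflow: F_in = 17.6 × 33 = 580.8 mm·m/s
Outflow: F_out = 17.6 × 22.4 = 394.24 mm·m/s
Steady-state rate R = (F_in − F_out)/L = (580.8 − 394.24) / 260000 m = 7.175e-04 mm/s.
R = 7.175e-04 × 3600 = 2.58 mm/hr.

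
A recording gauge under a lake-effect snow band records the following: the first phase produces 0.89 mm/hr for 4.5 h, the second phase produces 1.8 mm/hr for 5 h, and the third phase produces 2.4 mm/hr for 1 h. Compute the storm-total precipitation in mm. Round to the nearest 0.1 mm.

total ≈ 15.4 mm

Total = Σ Rᵢ Δtᵢ = 0.89 × 4.5 + 1.8 × 5 + 2.4 × 1
      = 4.005 + 9 + 2.4 = 15.4 mm.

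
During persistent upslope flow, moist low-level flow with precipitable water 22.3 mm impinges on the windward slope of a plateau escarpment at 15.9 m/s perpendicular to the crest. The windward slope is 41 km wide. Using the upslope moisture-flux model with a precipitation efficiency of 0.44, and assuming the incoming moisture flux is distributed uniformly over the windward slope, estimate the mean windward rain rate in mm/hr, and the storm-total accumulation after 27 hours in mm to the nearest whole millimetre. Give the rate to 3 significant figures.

Incoming column moisture flux per unit ridge length: F = V × PW = 15.9 × 22.3 = 354.57 mm·m/s.
Spread over the 41 km slope with efficiency ε = 0.44: R = ε·F/W = 0.44 × 354.57 / 41000 m = 3.805e-03 mm/s.
R = 3.805e-03 × 3600 = 13.7 mm/hr.
Over 27 h: total = 13.7 × 27 = 369.9 ≈ 370 mm.

R ≈ 13.7 mm/hr; total ≈ 370 mm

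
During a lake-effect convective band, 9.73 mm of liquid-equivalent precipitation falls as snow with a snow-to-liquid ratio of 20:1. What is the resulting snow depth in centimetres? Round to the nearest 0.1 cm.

snow depth ≈ 19.5 cm

Snow depth = liquid × ratio = 9.73 mm × 20 = 194.6 mm = 19.5 cm.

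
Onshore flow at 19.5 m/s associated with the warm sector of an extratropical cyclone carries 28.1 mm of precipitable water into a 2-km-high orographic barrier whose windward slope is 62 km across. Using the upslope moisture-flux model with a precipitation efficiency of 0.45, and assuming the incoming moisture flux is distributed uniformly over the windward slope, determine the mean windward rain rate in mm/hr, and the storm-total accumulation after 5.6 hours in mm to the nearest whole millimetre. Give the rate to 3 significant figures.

R ≈ 14.3 mm/hr; total ≈ 80 mm

Incoming column moisture flux per unit ridge length: F = V × PW = 19.5 × 28.1 = 547.95 mm·m/s.
Spread over the 62 km slope with efficiency ε = 0.45: R = ε·F/W = 0.45 × 547.95 / 62000 m = 3.977e-03 mm/s.
R = 3.977e-03 × 3600 = 14.3 mm/hr.
Over 5.6 h: total = 14.3 × 5.6 = 80.08 ≈ 80 mm.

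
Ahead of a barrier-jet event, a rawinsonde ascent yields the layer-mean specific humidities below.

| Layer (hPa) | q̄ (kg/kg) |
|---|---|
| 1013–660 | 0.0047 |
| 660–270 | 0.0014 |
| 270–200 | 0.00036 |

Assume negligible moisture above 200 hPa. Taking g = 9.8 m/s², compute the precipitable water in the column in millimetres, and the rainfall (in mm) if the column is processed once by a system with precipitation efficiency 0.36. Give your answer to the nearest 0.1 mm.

PW ≈ 22.8 mm; rainfall ≈ 8.2 mm

Precipitable water is the column-integrated vapour mass per unit area: PW = (1/g) Σ q̄ Δp, with q in kg/kg and Δp in Pa (1 kg/m² of water = 1 mm).
Layer 1013–660 hPa: Δp = 353 hPa = 35300 Pa, q̄ = 0.0047 kg/kg → 0.0047 × 35300 / 9.8 = 16.93 mm
Layer 660–270 hPa: Δp = 390 hPa = 39000 Pa, q̄ = 0.0014 kg/kg → 0.0014 × 39000 / 9.8 = 5.57 mm
Layer 270–200 hPa: Δp = 70 hPa = 7000 Pa, q̄ = 0.00036 kg/kg → 0.00036 × 7000 / 9.8 = 0.26 mm
PW = 16.93 + 5.57 + 0.26 = 22.76 ≈ 22.8 mm.
Rainfall = ε × PW = 0.36 × 22.8 = 8.2 mm.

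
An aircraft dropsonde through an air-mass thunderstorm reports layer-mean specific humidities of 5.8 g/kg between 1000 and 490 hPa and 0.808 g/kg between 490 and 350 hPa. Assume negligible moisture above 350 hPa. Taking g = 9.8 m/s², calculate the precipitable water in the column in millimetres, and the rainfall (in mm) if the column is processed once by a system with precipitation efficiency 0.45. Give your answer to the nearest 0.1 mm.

PW ≈ 31.3 mm; rainfall ≈ 14.1 mm

Precipitable water is the column-integrated vapour mass per unit area: PW = (1/g) Σ q̄ Δp, with q in kg/kg and Δp in Pa (1 kg/m² of water = 1 mm).
Layer 1000–490 hPa: Δp = 510 hPa = 51000 Pa, q̄ = 0.0058 kg/kg → 0.0058 × 51000 / 9.8 = 30.18 mm
Layer 490–350 hPa: Δp = 140 hPa = 14000 Pa, q̄ = 0.000808 kg/kg → 0.000808 × 14000 / 9.8 = 1.15 mm
PW = 30.18 + 1.15 = 31.33 ≈ 31.3 mm.
Rainfall = ε × PW = 0.45 × 31.3 = 14.1 mm.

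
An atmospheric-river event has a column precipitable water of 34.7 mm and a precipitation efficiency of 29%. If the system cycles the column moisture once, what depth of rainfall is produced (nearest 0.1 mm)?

rainfall ≈ 10.1 mm

Rainfall = ε × PW = 0.29 × 34.7 = 10.1 mm.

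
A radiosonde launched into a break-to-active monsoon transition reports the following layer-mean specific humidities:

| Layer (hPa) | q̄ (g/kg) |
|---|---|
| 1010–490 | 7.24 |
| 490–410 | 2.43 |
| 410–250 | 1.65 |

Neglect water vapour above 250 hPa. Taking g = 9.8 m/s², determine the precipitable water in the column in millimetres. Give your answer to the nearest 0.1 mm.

PW ≈ 43.1 mm

Precipitable water is the column-integrated vapour mass per unit area: PW = (1/g) Σ q̄ Δp, with q in kg/kg and Δp in Pa (1 kg/m² of water = 1 mm).
Layer 1010–490 hPa: Δp = 520 hPa = 52000 Pa, q̄ = 0.00724 kg/kg → 0.00724 × 52000 / 9.8 = 38.42 mm
Layer 490–410 hPa: Δp = 80 hPa = 8000 Pa, q̄ = 0.00243 kg/kg → 0.00243 × 8000 / 9.8 = 1.98 mm
Layer 410–250 hPa: Δp = 160 hPa = 16000 Pa, q̄ = 0.00165 kg/kg → 0.00165 × 16000 / 9.8 = 2.69 mm
PW = 38.42 + 1.98 + 2.69 = 43.09 ≈ 43.1 mm.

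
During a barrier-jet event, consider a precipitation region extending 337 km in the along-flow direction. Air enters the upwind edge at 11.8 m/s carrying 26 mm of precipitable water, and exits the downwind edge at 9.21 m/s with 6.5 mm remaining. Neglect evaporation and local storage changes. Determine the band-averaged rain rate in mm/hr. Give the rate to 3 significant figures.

R ≈ 2.64 mm/hr

Column moisture flux per unit crosswind length is F = V × PW.
Inflow: F_in = 11.8 × 26 = 306.8 mm·m/s
Outflow: F_out = 9.21 × 6.5 = 59.865 mm·m/s
Steady-state rate R = (F_in − F_out)/L = (306.8 − 59.865) / 337000 m = 7.327e-04 mm/s.
R = 7.327e-04 × 3600 = 2.64 mm/hr.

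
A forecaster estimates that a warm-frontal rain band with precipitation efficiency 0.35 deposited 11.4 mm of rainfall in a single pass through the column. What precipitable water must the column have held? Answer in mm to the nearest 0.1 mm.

PW = rainfall / ε = 11.4 / 0.35 = 32.6 mm.

PW ≈ 32.6 mm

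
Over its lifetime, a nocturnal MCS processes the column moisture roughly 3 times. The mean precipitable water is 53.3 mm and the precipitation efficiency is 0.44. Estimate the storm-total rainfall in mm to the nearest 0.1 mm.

Each cycle deposits ε × PW = 0.44 × 53.3 = 23.452 mm.
Over 3 cycles: 3 × 23.452 = 70.4 mm.

rainfall ≈ 70.4 mm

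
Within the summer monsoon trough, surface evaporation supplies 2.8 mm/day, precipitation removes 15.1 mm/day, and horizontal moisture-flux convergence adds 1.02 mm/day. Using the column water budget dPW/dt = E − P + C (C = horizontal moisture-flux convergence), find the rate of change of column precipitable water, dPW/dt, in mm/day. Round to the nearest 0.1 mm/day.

dPW/dt ≈ -11.3 mm/day

dPW/dt = E − P + C = 2.8 − 15.1 + (1.02) = -11.3 mm/day.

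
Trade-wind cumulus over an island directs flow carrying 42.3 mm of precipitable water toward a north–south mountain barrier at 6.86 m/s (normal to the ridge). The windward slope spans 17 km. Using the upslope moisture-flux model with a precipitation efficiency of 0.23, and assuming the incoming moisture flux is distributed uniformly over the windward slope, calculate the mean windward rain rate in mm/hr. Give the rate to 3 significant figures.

Incoming column moisture flux per unit ridge length: F = V × PW = 6.86 × 42.3 = 290.178 mm·m/s.
Spread over the 17 km slope with efficiency ε = 0.23: R = ε·F/W = 0.23 × 290.178 / 17000 m = 3.926e-03 mm/s.
R = 3.926e-03 × 3600 = 14.1 mm/hr.

R ≈ 14.1 mm/hr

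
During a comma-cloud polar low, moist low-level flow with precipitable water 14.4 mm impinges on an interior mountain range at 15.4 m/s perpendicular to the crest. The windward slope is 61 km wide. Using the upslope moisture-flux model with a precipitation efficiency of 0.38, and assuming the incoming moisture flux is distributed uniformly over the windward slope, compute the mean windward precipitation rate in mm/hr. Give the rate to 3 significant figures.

Incoming column moisture flux per unit ridge length: F = V × PW = 15.4 × 14.4 = 221.76 mm·m/s.
Spread over the 61 km slope with efficiency ε = 0.38: R = ε·F/W = 0.38 × 221.76 / 61000 m = 1.381e-03 mm/s.
R = 1.381e-03 × 3600 = 4.97 mm/hr.

R ≈ 4.97 mm/hr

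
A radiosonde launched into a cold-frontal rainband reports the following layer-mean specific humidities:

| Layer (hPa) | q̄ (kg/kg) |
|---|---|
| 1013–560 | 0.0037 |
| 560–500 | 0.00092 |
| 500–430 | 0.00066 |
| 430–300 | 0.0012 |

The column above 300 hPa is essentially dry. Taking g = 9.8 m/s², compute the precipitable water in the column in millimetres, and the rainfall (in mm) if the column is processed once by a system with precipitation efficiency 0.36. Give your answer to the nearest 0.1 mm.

Precipitable water is the column-integrated vapour mass per unit area: PW = (1/g) Σ q̄ Δp, with q in kg/kg and Δp in Pa (1 kg/m² of water = 1 mm).
Layer 1013–560 hPa: Δp = 453 hPa = 45300 Pa, q̄ = 0.0037 kg/kg → 0.0037 × 45300 / 9.8 = 17.10 mm
Layer 560–500 hPa: Δp = 60 hPa = 6000 Pa, q̄ = 0.00092 kg/kg → 0.00092 × 6000 / 9.8 = 0.56 mm
Layer 500–430 hPa: Δp = 70 hPa = 7000 Pa, q̄ = 0.00066 kg/kg → 0.00066 × 7000 / 9.8 = 0.47 mm
Layer 430–300 hPa: Δp = 130 hPa = 13000 Pa, q̄ = 0.0012 kg/kg → 0.0012 × 13000 / 9.8 = 1.59 mm
PW = 17.10 + 0.56 + 0.47 + 1.59 = 19.72 ≈ 19.7 mm.
Rainfall = ε × PW = 0.36 × 19.7 = 7.1 mm.

PW ≈ 19.7 mm; rainfall ≈ 7.1 mm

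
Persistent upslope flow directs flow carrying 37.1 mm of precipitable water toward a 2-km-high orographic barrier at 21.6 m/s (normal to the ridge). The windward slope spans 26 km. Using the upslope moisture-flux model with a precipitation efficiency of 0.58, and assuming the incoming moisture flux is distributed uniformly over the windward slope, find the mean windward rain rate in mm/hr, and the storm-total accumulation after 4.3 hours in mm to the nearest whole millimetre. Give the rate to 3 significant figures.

Incoming column moisture flux per unit ridge length: F = V × PW = 21.6 × 37.1 = 801.36 mm·m/s.
Spread over the 26 km slope with efficiency ε = 0.58: R = ε·F/W = 0.58 × 801.36 / 26000 m = 1.788e-02 mm/s.
R = 1.788e-02 × 3600 = 64.4 mm/hr.
Over 4.3 h: total = 64.4 × 4.3 = 276.92 ≈ 277 mm.

R ≈ 64.4 mm/hr; total ≈ 277 mm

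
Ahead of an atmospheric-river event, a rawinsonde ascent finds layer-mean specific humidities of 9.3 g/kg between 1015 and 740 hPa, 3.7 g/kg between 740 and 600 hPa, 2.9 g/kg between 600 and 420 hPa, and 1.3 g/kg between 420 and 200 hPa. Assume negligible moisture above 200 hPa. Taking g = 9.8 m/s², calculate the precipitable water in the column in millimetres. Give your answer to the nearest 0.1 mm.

Precipitable water is the column-integrated vapour mass per unit area: PW = (1/g) Σ q̄ Δp, with q in kg/kg and Δp in Pa (1 kg/m² of water = 1 mm).
Layer 1015–740 hPa: Δp = 275 hPa = 27500 Pa, q̄ = 0.0093 kg/kg → 0.0093 × 27500 / 9.8 = 26.10 mm
Layer 740–600 hPa: Δp = 140 hPa = 14000 Pa, q̄ = 0.0037 kg/kg → 0.0037 × 14000 / 9.8 = 5.29 mm
Layer 600–420 hPa: Δp = 180 hPa = 18000 Pa, q̄ = 0.0029 kg/kg → 0.0029 × 18000 / 9.8 = 5.33 mm
Layer 420–200 hPa: Δp = 220 hPa = 22000 Pa, q̄ = 0.0013 kg/kg → 0.0013 × 22000 / 9.8 = 2.92 mm
PW = 26.10 + 5.29 + 5.33 + 2.92 = 39.64 ≈ 39.6 mm.

PW ≈ 39.6 mm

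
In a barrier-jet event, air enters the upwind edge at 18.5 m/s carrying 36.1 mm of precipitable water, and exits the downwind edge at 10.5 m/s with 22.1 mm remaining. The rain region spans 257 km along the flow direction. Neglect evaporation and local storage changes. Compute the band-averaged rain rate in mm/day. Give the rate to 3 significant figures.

Column moisture flux per unit crosswind length is F = V × PW.
Inflow: F_in = 18.5 × 36.1 = 667.85 mm·m/s
Outflow: F_out = 10.5 × 22.1 = 232.05 mm·m/s
Steady-state rate R = (F_in − F_out)/L = (667.85 − 232.05) / 257000 m = 1.696e-03 mm/s.
R = 1.696e-03 × 3600 × 24 = 147 mm/day.

R ≈ 147 mm/day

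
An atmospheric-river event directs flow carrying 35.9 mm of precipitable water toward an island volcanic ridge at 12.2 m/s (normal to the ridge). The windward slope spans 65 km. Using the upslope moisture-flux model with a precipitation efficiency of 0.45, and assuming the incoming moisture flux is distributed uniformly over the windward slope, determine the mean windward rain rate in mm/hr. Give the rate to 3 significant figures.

Incoming column moisture flux per unit ridge length: F = V × PW = 12.2 × 35.9 = 437.98 mm·m/s.
Spread over the 65 km slope with efficiency ε = 0.45: R = ε·F/W = 0.45 × 437.98 / 65000 m = 3.032e-03 mm/s.
R = 3.032e-03 × 3600 = 10.9 mm/hr.

R ≈ 10.9 mm/hr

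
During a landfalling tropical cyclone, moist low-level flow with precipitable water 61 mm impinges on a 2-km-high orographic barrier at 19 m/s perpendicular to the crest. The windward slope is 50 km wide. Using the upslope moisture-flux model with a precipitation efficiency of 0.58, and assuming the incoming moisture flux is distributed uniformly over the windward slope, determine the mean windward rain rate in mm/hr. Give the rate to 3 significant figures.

Incoming column moisture flux per unit ridge length: F = V × PW = 19 × 61 = 1159 mm·m/s.
Spread over the 50 km slope with efficiency ε = 0.58: R = ε·F/W = 0.58 × 1159 / 50000 m = 1.344e-02 mm/s.
R = 1.344e-02 × 3600 = 48.4 mm/hr.

R ≈ 48.4 mm/hr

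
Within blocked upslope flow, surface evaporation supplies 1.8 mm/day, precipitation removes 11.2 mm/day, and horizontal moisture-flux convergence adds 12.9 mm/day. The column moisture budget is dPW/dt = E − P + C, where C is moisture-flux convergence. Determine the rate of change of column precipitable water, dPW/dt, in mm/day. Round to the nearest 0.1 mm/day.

dPW/dt ≈ 3.5 mm/day

dPW/dt = E − P + C = 1.8 − 11.2 + (12.9) = 3.5 mm/day.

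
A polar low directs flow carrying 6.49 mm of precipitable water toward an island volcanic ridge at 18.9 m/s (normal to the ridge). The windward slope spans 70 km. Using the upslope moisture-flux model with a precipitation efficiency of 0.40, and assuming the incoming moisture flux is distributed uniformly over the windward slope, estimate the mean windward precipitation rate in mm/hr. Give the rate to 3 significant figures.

Incoming column moisture flux per unit ridge length: F = V × PW = 18.9 × 6.49 = 122.661 mm·m/s.
Spread over the 70 km slope with efficiency ε = 0.40: R = ε·F/W = 0.40 × 122.661 / 70000 m = 7.009e-04 mm/s.
R = 7.009e-04 × 3600 = 2.52 mm/hr.

R ≈ 2.52 mm/hr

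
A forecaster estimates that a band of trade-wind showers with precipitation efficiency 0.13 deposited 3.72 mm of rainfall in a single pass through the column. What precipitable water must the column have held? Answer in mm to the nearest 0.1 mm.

PW = rainfall / ε = 3.72 / 0.13 = 28.6 mm.

PW ≈ 28.6 mm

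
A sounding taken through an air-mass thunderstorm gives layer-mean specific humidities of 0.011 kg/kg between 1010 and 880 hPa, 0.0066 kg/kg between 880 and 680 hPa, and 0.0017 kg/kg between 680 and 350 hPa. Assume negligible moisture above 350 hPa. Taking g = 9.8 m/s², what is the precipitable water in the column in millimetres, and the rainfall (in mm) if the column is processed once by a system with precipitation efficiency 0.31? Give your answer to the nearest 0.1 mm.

Precipitable water is the column-integrated vapour mass per unit area: PW = (1/g) Σ q̄ Δp, with q in kg/kg and Δp in Pa (1 kg/m² of water = 1 mm).
Layer 1010–880 hPa: Δp = 130 hPa = 13000 Pa, q̄ = 0.011 kg/kg → 0.011 × 13000 / 9.8 = 14.59 mm
Layer 880–680 hPa: Δp = 200 hPa = 20000 Pa, q̄ = 0.0066 kg/kg → 0.0066 × 20000 / 9.8 = 13.47 mm
Layer 680–350 hPa: Δp = 330 hPa = 33000 Pa, q̄ = 0.0017 kg/kg → 0.0017 × 33000 / 9.8 = 5.72 mm
PW = 14.59 + 13.47 + 5.72 = 33.78 ≈ 33.8 mm.
Rainfall = ε × PW = 0.31 × 33.8 = 10.5 mm.

PW ≈ 33.8 mm; rainfall ≈ 10.5 mm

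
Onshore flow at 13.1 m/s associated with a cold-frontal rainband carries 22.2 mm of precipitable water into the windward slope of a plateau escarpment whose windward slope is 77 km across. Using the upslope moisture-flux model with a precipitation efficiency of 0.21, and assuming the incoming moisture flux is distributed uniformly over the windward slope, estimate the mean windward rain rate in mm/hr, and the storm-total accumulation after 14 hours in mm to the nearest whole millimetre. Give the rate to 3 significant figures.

R ≈ 2.86 mm/hr; total ≈ 40 mm

Incoming column moisture flux per unit ridge length: F = V × PW = 13.1 × 22.2 = 290.82 mm·m/s.
Spread over the 77 km slope with efficiency ε = 0.21: R = ε·F/W = 0.21 × 290.82 / 77000 m = 7.931e-04 mm/s.
R = 7.931e-04 × 3600 = 2.86 mm/hr.
Over 14 h: total = 2.86 × 14 = 40.04 ≈ 40 mm.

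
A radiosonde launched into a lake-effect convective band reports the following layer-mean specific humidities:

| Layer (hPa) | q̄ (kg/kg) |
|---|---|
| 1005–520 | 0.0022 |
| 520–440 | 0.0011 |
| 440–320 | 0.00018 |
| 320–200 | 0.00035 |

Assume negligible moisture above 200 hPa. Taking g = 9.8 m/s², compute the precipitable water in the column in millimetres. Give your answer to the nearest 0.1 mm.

PW ≈ 12.4 mm

Precipitable water is the column-integrated vapour mass per unit area: PW = (1/g) Σ q̄ Δp, with q in kg/kg and Δp in Pa (1 kg/m² of water = 1 mm).
Layer 1005–520 hPa: Δp = 485 hPa = 48500 Pa, q̄ = 0.0022 kg/kg → 0.0022 × 48500 / 9.8 = 10.89 mm
Layer 520–440 hPa: Δp = 80 hPa = 8000 Pa, q̄ = 0.0011 kg/kg → 0.0011 × 8000 / 9.8 = 0.90 mm
Layer 440–320 hPa: Δp = 120 hPa = 12000 Pa, q̄ = 0.00018 kg/kg → 0.00018 × 12000 / 9.8 = 0.22 mm
Layer 320–200 hPa: Δp = 120 hPa = 12000 Pa, q̄ = 0.00035 kg/kg → 0.00035 × 12000 / 9.8 = 0.43 mm
PW = 10.89 + 0.90 + 0.22 + 0.43 = 12.44 ≈ 12.4 mm.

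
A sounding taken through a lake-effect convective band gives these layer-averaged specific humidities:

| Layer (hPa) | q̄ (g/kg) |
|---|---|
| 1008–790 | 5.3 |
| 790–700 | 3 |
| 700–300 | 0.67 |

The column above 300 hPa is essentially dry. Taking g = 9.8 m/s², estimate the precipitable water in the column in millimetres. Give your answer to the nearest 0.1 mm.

Precipitable water is the column-integrated vapour mass per unit area: PW = (1/g) Σ q̄ Δp, with q in kg/kg and Δp in Pa (1 kg/m² of water = 1 mm).
Layer 1008–790 hPa: Δp = 218 hPa = 21800 Pa, q̄ = 0.0053 kg/kg → 0.0053 × 21800 / 9.8 = 11.79 mm
Layer 790–700 hPa: Δp = 90 hPa = 9000 Pa, q̄ = 0.003 kg/kg → 0.003 × 9000 / 9.8 = 2.76 mm
Layer 700–300 hPa: Δp = 400 hPa = 40000 Pa, q̄ = 0.00067 kg/kg → 0.00067 × 40000 / 9.8 = 2.73 mm
PW = 11.79 + 2.76 + 2.73 = 17.28 ≈ 17.3 mm.

PW ≈ 17.3 mm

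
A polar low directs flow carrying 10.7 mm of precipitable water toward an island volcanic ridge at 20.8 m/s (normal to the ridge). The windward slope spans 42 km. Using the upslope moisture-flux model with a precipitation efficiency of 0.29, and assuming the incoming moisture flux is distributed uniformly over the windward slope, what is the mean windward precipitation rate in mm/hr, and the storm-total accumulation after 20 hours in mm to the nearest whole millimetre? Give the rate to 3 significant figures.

R ≈ 5.53 mm/hr; total ≈ 111 mm

Incoming column moisture flux per unit ridge length: F = V × PW = 20.8 × 10.7 = 222.56 mm·m/s.
Spread over the 42 km slope with efficiency ε = 0.29: R = ε·F/W = 0.29 × 222.56 / 42000 m = 1.537e-03 mm/s.
R = 1.537e-03 × 3600 = 5.53 mm/hr.
Over 20 h: total = 5.53 × 20 = 110.6 ≈ 111 mm.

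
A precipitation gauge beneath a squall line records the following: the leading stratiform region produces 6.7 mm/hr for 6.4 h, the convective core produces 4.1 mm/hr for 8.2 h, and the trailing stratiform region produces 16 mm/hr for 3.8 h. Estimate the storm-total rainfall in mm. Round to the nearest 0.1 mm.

total ≈ 137.3 mm

Total = Σ Rᵢ Δtᵢ = 6.7 × 6.4 + 4.1 × 8.2 + 16 × 3.8
      = 42.88 + 33.62 + 60.8 = 137.3 mm.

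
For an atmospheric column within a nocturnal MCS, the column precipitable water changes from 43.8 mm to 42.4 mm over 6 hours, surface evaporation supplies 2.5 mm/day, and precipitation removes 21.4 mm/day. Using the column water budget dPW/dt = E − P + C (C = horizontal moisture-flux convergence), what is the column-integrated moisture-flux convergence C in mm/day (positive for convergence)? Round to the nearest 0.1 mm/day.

dPW/dt = (42.4 − 43.8) mm / (6/24 day) = -5.600 mm/day.
C = dPW/dt − E + P = (-5.600) − 2.5 + 21.4 = 13.3 mm/day.

C ≈ 13.3 mm/day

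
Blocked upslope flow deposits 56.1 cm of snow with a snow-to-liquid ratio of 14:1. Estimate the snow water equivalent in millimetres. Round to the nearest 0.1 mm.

SWE = snow depth / ratio = 56.1 cm / 14 = 4.007 cm = 40.1 mm.

SWE ≈ 40.1 mm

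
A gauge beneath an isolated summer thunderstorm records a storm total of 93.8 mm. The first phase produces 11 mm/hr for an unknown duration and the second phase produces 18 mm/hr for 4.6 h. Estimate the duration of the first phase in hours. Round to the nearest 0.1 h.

Known phases: 18 × 4.6 = 82.8 mm.
Remaining depth = 93.8 − 82.8 = 11 mm.
Duration = 11 / 11 = 1.0 h.

duration ≈ 1.0 h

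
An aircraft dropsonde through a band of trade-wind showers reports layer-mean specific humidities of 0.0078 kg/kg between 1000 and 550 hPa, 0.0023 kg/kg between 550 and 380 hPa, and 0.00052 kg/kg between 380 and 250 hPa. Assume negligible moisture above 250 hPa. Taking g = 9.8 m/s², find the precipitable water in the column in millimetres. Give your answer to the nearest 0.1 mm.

PW ≈ 40.5 mm

Precipitable water is the column-integrated vapour mass per unit area: PW = (1/g) Σ q̄ Δp, with q in kg/kg and Δp in Pa (1 kg/m² of water = 1 mm).
Layer 1000–550 hPa: Δp = 450 hPa = 45000 Pa, q̄ = 0.0078 kg/kg → 0.0078 × 45000 / 9.8 = 35.82 mm
Layer 550–380 hPa: Δp = 170 hPa = 17000 Pa, q̄ = 0.0023 kg/kg → 0.0023 × 17000 / 9.8 = 3.99 mm
Layer 380–250 hPa: Δp = 130 hPa = 13000 Pa, q̄ = 0.00052 kg/kg → 0.00052 × 13000 / 9.8 = 0.69 mm
PW = 35.82 + 3.99 + 0.69 = 40.50 ≈ 40.5 mm.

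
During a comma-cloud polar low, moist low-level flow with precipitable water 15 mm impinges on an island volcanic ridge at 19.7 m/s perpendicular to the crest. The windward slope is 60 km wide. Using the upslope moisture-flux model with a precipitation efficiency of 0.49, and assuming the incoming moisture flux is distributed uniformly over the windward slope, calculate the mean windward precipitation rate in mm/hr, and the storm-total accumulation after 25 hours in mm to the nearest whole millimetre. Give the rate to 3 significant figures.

R ≈ 8.69 mm/hr; total ≈ 217 mm

Incoming column moisture flux per unit ridge length: F = V × PW = 19.7 × 15 = 295.5 mm·m/s.
Spread over the 60 km slope with efficiency ε = 0.49: R = ε·F/W = 0.49 × 295.5 / 60000 m = 2.413e-03 mm/s.
R = 2.413e-03 × 3600 = 8.69 mm/hr.
Over 25 h: total = 8.69 × 25 = 217.25 ≈ 217 mm.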